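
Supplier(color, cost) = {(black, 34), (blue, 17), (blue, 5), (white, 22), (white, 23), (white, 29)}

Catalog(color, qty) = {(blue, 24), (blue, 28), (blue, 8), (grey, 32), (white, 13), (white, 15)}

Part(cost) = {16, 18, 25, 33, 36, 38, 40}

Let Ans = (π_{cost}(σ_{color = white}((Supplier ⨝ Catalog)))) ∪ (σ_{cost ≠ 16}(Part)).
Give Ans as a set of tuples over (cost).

{18, 22, 23, 25, 29, 33, 36, 38, 40}

Natural join on color: {(blue, 17, 24), (blue, 17, 28), (blue, 17, 8), (blue, 5, 24), (blue, 5, 28), (blue, 5, 8), (white, 22, 13), (white, 22, 15), (white, 23, 13), (white, 23, 15), (white, 29, 13), (white, 29, 15)}
Selection color = white: {(white, 22, 13), (white, 22, 15), (white, 23, 13), (white, 23, 15), (white, 29, 13), (white, 29, 15)}
Keep only column(s) cost (3 duplicate(s) eliminated): {22, 23, 29}
Selection cost ≠ 16: {18, 25, 33, 36, 38, 40}
Taking the union: {18, 22, 23, 25, 29, 33, 36, 38, 40}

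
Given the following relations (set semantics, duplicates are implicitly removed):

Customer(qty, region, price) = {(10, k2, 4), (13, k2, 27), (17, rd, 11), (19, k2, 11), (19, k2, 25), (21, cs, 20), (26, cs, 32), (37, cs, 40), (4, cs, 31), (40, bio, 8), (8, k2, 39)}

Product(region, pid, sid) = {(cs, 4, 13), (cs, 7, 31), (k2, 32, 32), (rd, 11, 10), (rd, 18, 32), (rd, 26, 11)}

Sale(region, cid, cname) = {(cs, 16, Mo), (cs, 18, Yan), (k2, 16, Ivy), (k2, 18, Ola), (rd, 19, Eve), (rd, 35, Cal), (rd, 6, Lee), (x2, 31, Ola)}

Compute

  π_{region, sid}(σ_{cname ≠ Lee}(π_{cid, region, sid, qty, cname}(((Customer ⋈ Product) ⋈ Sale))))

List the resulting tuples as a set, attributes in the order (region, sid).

Joining Customer and Product on region yields {(10, k2, 4, 32, 32), (13, k2, 27, 32, 32), (17, rd, 11, 11, 10), (17, rd, 11, 18, 32), (17, rd, 11, 26, 11), (19, k2, 11, 32, 32), (19, k2, 25, 32, 32), (21, cs, 20, 4, 13), (21, cs, 20, 7, 31), (26, cs, 32, 4, 13), (26, cs, 32, 7, 31), (37, cs, 40, 4, 13), (37, cs, 40, 7, 31), (4, cs, 31, 4, 13), (4, cs, 31, 7, 31), (8, k2, 39, 32, 32)}.
Joining (Customer ⋈ Product) and Sale on region yields {(10, k2, 4, 32, 32, 16, Ivy), (10, k2, 4, 32, 32, 18, Ola), (13, k2, 27, 32, 32, 16, Ivy), (13, k2, 27, 32, 32, 18, Ola), (17, rd, 11, 11, 10, 19, Eve), (17, rd, 11, 11, 10, 35, Cal), (17, rd, 11, 11, 10, 6, Lee), (17, rd, 11, 18, 32, 19, Eve), (17, rd, 11, 18, 32, 35, Cal), (17, rd, 11, 18, 32, 6, Lee), (17, rd, 11, 26, 11, 19, Eve), (17, rd, 11, 26, 11, 35, Cal), (17, rd, 11, 26, 11, 6, Lee), (19, k2, 11, 32, 32, 16, Ivy), (19, k2, 11, 32, 32, 18, Ola), (19, k2, 25, 32, 32, 16, Ivy), (19, k2, 25, 32, 32, 18, Ola), (21, cs, 20, 4, 13, 16, Mo), (21, cs, 20, 4, 13, 18, Yan), (21, cs, 20, 7, 31, 16, Mo), (21, cs, 20, 7, 31, 18, Yan), (26, cs, 32, 4, 13, 16, Mo), (26, cs, 32, 4, 13, 18, Yan), (26, cs, 32, 7, 31, 16, Mo), (26, cs, 32, 7, 31, 18, Yan), (37, cs, 40, 4, 13, 16, Mo), (37, cs, 40, 4, 13, 18, Yan), (37, cs, 40, 7, 31, 16, Mo), (37, cs, 40, 7, 31, 18, Yan), (4, cs, 31, 4, 13, 16, Mo), (4, cs, 31, 4, 13, 18, Yan), (4, cs, 31, 7, 31, 16, Mo), (4, cs, 31, 7, 31, 18, Yan), (8, k2, 39, 32, 32, 16, Ivy), (8, k2, 39, 32, 32, 18, Ola)}.
π[cid, region, sid, qty, cname]: project onto (cid, region, sid, qty, cname) (2 duplicate(s) eliminated) → {(16, cs, 13, 21, Mo), (16, cs, 13, 26, Mo), (16, cs, 13, 37, Mo), (16, cs, 13, 4, Mo), (16, cs, 31, 21, Mo), (16, cs, 31, 26, Mo), (16, cs, 31, 37, Mo), (16, cs, 31, 4, Mo), (16, k2, 32, 10, Ivy), (16, k2, 32, 13, Ivy), (16, k2, 32, 19, Ivy), (16, k2, 32, 8, Ivy), (18, cs, 13, 21, Yan), (18, cs, 13, 26, Yan), (18, cs, 13, 37, Yan), (18, cs, 13, 4, Yan), (18, cs, 31, 21, Yan), (18, cs, 31, 26, Yan), (18, cs, 31, 37, Yan), (18, cs, 31, 4, Yan), (18, k2, 32, 10, Ola), (18, k2, 32, 13, Ola), (18, k2, 32, 19, Ola), (18, k2, 32, 8, Ola), (19, rd, 10, 17, Eve), (19, rd, 11, 17, Eve), (19, rd, 32, 17, Eve), (35, rd, 10, 17, Cal), (35, rd, 11, 17, Cal), (35, rd, 32, 17, Cal), (6, rd, 10, 17, Lee), (6, rd, 11, 17, Lee), (6, rd, 32, 17, Lee)}
Apply σ_{cname ≠ Lee}; surviving tuples: {(16, cs, 13, 21, Mo), (16, cs, 13, 26, Mo), (16, cs, 13, 37, Mo), (16, cs, 13, 4, Mo), (16, cs, 31, 21, Mo), (16, cs, 31, 26, Mo), (16, cs, 31, 37, Mo), (16, cs, 31, 4, Mo), (16, k2, 32, 10, Ivy), (16, k2, 32, 13, Ivy), (16, k2, 32, 19, Ivy), (16, k2, 32, 8, Ivy), (18, cs, 13, 21, Yan), (18, cs, 13, 26, Yan), (18, cs, 13, 37, Yan), (18, cs, 13, 4, Yan), (18, cs, 31, 21, Yan), (18, cs, 31, 26, Yan), (18, cs, 31, 37, Yan), (18, cs, 31, 4, Yan), (18, k2, 32, 10, Ola), (18, k2, 32, 13, Ola), (18, k2, 32, 19, Ola), (18, k2, 32, 8, Ola), (19, rd, 10, 17, Eve), (19, rd, 11, 17, Eve), (19, rd, 32, 17, Eve), (35, rd, 10, 17, Cal), (35, rd, 11, 17, Cal), (35, rd, 32, 17, Cal)}
π[region, sid]: project onto (region, sid) (24 duplicate(s) eliminated) → {(cs, 13), (cs, 31), (k2, 32), (rd, 10), (rd, 11), (rd, 32)}

{(cs, 13), (cs, 31), (k2, 32), (rd, 10), (rd, 11), (rd, 32)}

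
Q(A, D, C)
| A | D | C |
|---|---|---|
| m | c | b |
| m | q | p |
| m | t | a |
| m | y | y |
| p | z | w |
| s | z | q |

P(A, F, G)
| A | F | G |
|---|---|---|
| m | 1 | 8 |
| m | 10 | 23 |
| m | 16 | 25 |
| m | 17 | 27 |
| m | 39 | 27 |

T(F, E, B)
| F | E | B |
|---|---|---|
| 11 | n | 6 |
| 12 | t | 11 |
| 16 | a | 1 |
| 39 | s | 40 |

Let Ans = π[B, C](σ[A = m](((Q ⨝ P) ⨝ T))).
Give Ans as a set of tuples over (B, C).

Q ⋈ P (natural join on A): {(m, c, b, 1, 8), (m, c, b, 10, 23), (m, c, b, 16, 25), (m, c, b, 17, 27), (m, c, b, 39, 27), (m, q, p, 1, 8), (m, q, p, 10, 23), (m, q, p, 16, 25), (m, q, p, 17, 27), (m, q, p, 39, 27), (m, t, a, 1, 8), (m, t, a, 10, 23), (m, t, a, 16, 25), (m, t, a, 17, 27), (m, t, a, 39, 27), (m, y, y, 1, 8), (m, y, y, 10, 23), (m, y, y, 16, 25), (m, y, y, 17, 27), (m, y, y, 39, 27)}
(Q ⨝ P) ⋈ T (natural join on F): {(m, c, b, 16, 25, a, 1), (m, c, b, 39, 27, s, 40), (m, q, p, 16, 25, a, 1), (m, q, p, 39, 27, s, 40), (m, t, a, 16, 25, a, 1), (m, t, a, 39, 27, s, 40), (m, y, y, 16, 25, a, 1), (m, y, y, 39, 27, s, 40)}
Filtering on A = m leaves {(m, c, b, 16, 25, a, 1), (m, c, b, 39, 27, s, 40), (m, q, p, 16, 25, a, 1), (m, q, p, 39, 27, s, 40), (m, t, a, 16, 25, a, 1), (m, t, a, 39, 27, s, 40), (m, y, y, 16, 25, a, 1), (m, y, y, 39, 27, s, 40)}.
Keep only column(s) B, C: {(1, a), (1, b), (1, p), (1, y), (40, a), (40, b), (40, p), (40, y)}

{(1, a), (1, b), (1, p), (1, y), (40, a), (40, b), (40, p), (40, y)}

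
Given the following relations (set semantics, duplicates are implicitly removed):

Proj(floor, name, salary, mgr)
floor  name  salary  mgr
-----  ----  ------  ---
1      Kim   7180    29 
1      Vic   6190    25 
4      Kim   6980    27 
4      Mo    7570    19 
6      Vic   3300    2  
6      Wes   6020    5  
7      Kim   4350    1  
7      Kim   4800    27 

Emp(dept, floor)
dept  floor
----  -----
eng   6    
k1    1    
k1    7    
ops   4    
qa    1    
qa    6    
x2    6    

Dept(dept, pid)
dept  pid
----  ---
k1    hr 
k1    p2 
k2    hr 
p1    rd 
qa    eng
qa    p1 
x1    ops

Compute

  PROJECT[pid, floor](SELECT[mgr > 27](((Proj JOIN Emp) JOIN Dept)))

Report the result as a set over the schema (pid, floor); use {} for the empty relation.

Joining Proj and Emp on floor yields {(1, Kim, 7180, 29, k1), (1, Kim, 7180, 29, qa), (1, Vic, 6190, 25, k1), (1, Vic, 6190, 25, qa), (4, Kim, 6980, 27, ops), (4, Mo, 7570, 19, ops), (6, Vic, 3300, 2, eng), (6, Vic, 3300, 2, qa), (6, Vic, 3300, 2, x2), (6, Wes, 6020, 5, eng), (6, Wes, 6020, 5, qa), (6, Wes, 6020, 5, x2), (7, Kim, 4350, 1, k1), (7, Kim, 4800, 27, k1)}.
Joining (Proj JOIN Emp) and Dept on dept yields {(1, Kim, 7180, 29, k1, hr), (1, Kim, 7180, 29, k1, p2), (1, Kim, 7180, 29, qa, eng), (1, Kim, 7180, 29, qa, p1), (1, Vic, 6190, 25, k1, hr), (1, Vic, 6190, 25, k1, p2), (1, Vic, 6190, 25, qa, eng), (1, Vic, 6190, 25, qa, p1), (6, Vic, 3300, 2, qa, eng), (6, Vic, 3300, 2, qa, p1), (6, Wes, 6020, 5, qa, eng), (6, Wes, 6020, 5, qa, p1), (7, Kim, 4350, 1, k1, hr), (7, Kim, 4350, 1, k1, p2), (7, Kim, 4800, 27, k1, hr), (7, Kim, 4800, 27, k1, p2)}.
Apply σ_{mgr > 27}; surviving tuples: {(1, Kim, 7180, 29, k1, hr), (1, Kim, 7180, 29, k1, p2), (1, Kim, 7180, 29, qa, eng), (1, Kim, 7180, 29, qa, p1)}
Projecting to pid, floor: {(eng, 1), (hr, 1), (p1, 1), (p2, 1)}

{(eng, 1), (hr, 1), (p1, 1), (p2, 1)}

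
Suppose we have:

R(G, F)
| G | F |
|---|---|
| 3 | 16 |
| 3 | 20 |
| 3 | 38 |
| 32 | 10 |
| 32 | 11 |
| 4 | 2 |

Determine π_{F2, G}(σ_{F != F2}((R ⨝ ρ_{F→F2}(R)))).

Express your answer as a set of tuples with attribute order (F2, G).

{(10, 32), (11, 32), (16, 3), (20, 3), (38, 3)}

ρ[F→F2]: schema becomes (G, F2); tuples unchanged.
R ⋈ ρ_{F→F2}(R) (natural join on G): {(3, 16, 16), (3, 16, 20), (3, 16, 38), (3, 20, 16), (3, 20, 20), (3, 20, 38), (3, 38, 16), (3, 38, 20), (3, 38, 38), (32, 10, 10), (32, 10, 11), (32, 11, 10), (32, 11, 11), (4, 2, 2)}
Filtering on F != F2 leaves {(3, 16, 20), (3, 16, 38), (3, 20, 16), (3, 20, 38), (3, 38, 16), (3, 38, 20), (32, 10, 11), (32, 11, 10)}.
Keep only column(s) F2, G (3 duplicate(s) eliminated): {(10, 32), (11, 32), (16, 3), (20, 3), (38, 3)}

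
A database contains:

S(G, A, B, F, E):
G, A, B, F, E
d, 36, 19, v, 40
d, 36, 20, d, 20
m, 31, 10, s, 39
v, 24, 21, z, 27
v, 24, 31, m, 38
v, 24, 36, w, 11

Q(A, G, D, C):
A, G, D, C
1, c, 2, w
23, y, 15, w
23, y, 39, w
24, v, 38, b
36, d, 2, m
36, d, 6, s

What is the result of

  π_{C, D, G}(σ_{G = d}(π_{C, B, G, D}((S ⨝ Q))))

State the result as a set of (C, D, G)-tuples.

S ⋈ Q (natural join on G, A): {(d, 36, 19, v, 40, 2, m), (d, 36, 19, v, 40, 6, s), (d, 36, 20, d, 20, 2, m), (d, 36, 20, d, 20, 6, s), (v, 24, 21, z, 27, 38, b), (v, 24, 31, m, 38, 38, b), (v, 24, 36, w, 11, 38, b)}
π_{C, B, G, D} gives {(b, 21, v, 38), (b, 31, v, 38), (b, 36, v, 38), (m, 19, d, 2), (m, 20, d, 2), (s, 19, d, 6), (s, 20, d, 6)}.
Apply σ_{G = d}; surviving tuples: {(m, 19, d, 2), (m, 20, d, 2), (s, 19, d, 6), (s, 20, d, 6)}
π_{C, D, G} gives {(m, 2, d), (s, 6, d)} (2 duplicate(s) eliminated).

{(m, 2, d), (s, 6, d)}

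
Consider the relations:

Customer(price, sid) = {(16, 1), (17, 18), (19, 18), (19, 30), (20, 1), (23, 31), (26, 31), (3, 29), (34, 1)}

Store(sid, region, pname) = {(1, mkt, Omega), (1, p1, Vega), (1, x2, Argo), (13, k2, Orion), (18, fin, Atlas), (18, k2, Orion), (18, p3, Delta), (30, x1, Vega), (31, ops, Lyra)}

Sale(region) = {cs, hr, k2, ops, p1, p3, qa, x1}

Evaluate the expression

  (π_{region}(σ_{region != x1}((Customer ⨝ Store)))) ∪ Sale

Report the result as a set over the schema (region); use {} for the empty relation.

Joining Customer and Store on sid yields {(16, 1, mkt, Omega), (16, 1, p1, Vega), (16, 1, x2, Argo), (17, 18, fin, Atlas), (17, 18, k2, Orion), (17, 18, p3, Delta), (19, 18, fin, Atlas), (19, 18, k2, Orion), (19, 18, p3, Delta), (19, 30, x1, Vega), (20, 1, mkt, Omega), (20, 1, p1, Vega), (20, 1, x2, Argo), (23, 31, ops, Lyra), (26, 31, ops, Lyra), (34, 1, mkt, Omega), (34, 1, p1, Vega), (34, 1, x2, Argo)}.
Apply σ_{region != x1}; surviving tuples: {(16, 1, mkt, Omega), (16, 1, p1, Vega), (16, 1, x2, Argo), (17, 18, fin, Atlas), (17, 18, k2, Orion), (17, 18, p3, Delta), (19, 18, fin, Atlas), (19, 18, k2, Orion), (19, 18, p3, Delta), (20, 1, mkt, Omega), (20, 1, p1, Vega), (20, 1, x2, Argo), (23, 31, ops, Lyra), (26, 31, ops, Lyra), (34, 1, mkt, Omega), (34, 1, p1, Vega), (34, 1, x2, Argo)}
π_{region} gives {fin, k2, mkt, ops, p1, p3, x2} (10 duplicate(s) eliminated).
Taking the union: {cs, fin, hr, k2, mkt, ops, p1, p3, qa, x1, x2}

{cs, fin, hr, k2, mkt, ops, p1, p3, qa, x1, x2}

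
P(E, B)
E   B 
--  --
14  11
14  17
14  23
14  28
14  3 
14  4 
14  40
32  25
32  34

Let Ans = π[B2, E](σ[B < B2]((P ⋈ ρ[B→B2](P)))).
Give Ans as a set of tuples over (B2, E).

ρ[B→B2]: schema becomes (E, B2); tuples unchanged.
P ⋈ ρ[B→B2](P) (natural join on E): {(14, 11, 11), (14, 11, 17), (14, 11, 23), (14, 11, 28), (14, 11, 3), (14, 11, 4), (14, 11, 40), (14, 17, 11), (14, 17, 17), (14, 17, 23), (14, 17, 28), (14, 17, 3), (14, 17, 4), (14, 17, 40), (14, 23, 11), (14, 23, 17), (14, 23, 23), (14, 23, 28), (14, 23, 3), (14, 23, 4), (14, 23, 40), (14, 28, 11), (14, 28, 17), (14, 28, 23), (14, 28, 28), (14, 28, 3), (14, 28, 4), (14, 28, 40), (14, 3, 11), (14, 3, 17), (14, 3, 23), (14, 3, 28), (14, 3, 3), (14, 3, 4), (14, 3, 40), (14, 4, 11), (14, 4, 17), (14, 4, 23), (14, 4, 28), (14, 4, 3), (14, 4, 4), (14, 4, 40), (14, 40, 11), (14, 40, 17), (14, 40, 23), (14, 40, 28), (14, 40, 3), (14, 40, 4), (14, 40, 40), (32, 25, 25), (32, 25, 34), (32, 34, 25), (32, 34, 34)}
Filtering on B < B2 leaves {(14, 11, 17), (14, 11, 23), (14, 11, 28), (14, 11, 40), (14, 17, 23), (14, 17, 28), (14, 17, 40), (14, 23, 28), (14, 23, 40), (14, 28, 40), (14, 3, 11), (14, 3, 17), (14, 3, 23), (14, 3, 28), (14, 3, 4), (14, 3, 40), (14, 4, 11), (14, 4, 17), (14, 4, 23), (14, 4, 28), (14, 4, 40), (32, 25, 34)}.
Projecting to B2, E (15 duplicate(s) eliminated): {(11, 14), (17, 14), (23, 14), (28, 14), (34, 32), (4, 14), (40, 14)}

{(11, 14), (17, 14), (23, 14), (28, 14), (34, 32), (4, 14), (40, 14)}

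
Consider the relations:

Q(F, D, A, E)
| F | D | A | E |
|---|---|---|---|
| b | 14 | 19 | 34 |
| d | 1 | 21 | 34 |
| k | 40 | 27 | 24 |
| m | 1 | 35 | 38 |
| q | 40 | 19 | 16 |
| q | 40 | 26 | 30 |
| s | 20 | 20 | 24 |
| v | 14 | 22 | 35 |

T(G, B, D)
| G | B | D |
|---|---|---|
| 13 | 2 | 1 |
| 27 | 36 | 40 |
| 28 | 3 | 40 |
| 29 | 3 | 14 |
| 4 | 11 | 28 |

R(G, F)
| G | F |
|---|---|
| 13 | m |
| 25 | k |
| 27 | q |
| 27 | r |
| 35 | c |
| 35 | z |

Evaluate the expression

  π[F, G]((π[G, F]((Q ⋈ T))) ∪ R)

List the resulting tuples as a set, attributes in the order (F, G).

Joining Q and T on D yields {(b, 14, 19, 34, 29, 3), (d, 1, 21, 34, 13, 2), (k, 40, 27, 24, 27, 36), (k, 40, 27, 24, 28, 3), (m, 1, 35, 38, 13, 2), (q, 40, 19, 16, 27, 36), (q, 40, 19, 16, 28, 3), (q, 40, 26, 30, 27, 36), (q, 40, 26, 30, 28, 3), (v, 14, 22, 35, 29, 3)}.
Keep only column(s) G, F (2 duplicate(s) eliminated): {(13, d), (13, m), (27, k), (27, q), (28, k), (28, q), (29, b), (29, v)}
Taking the union: {(13, d), (13, m), (25, k), (27, k), (27, q), (27, r), (28, k), (28, q), (29, b), (29, v), (35, c), (35, z)}
Keep only column(s) F, G: {(b, 29), (c, 35), (d, 13), (k, 25), (k, 27), (k, 28), (m, 13), (q, 27), (q, 28), (r, 27), (v, 29), (z, 35)}

{(b, 29), (c, 35), (d, 13), (k, 25), (k, 27), (k, 28), (m, 13), (q, 27), (q, 28), (r, 27), (v, 29), (z, 35)}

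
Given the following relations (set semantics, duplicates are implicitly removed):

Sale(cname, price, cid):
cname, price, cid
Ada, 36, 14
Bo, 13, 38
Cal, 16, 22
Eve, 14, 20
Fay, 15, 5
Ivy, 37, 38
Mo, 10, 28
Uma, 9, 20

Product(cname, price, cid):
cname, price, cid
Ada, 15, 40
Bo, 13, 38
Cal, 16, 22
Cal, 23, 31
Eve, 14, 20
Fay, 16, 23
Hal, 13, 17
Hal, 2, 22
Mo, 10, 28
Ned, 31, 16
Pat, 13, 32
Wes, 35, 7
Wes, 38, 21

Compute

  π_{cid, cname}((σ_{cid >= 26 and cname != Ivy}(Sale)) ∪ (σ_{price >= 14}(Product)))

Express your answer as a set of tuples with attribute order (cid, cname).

{(16, Ned), (20, Eve), (21, Wes), (22, Cal), (23, Fay), (28, Mo), (31, Cal), (38, Bo), (40, Ada), (7, Wes)}

Apply σ_{cid >= 26 and cname != Ivy}; surviving tuples: {(Bo, 13, 38), (Mo, 10, 28)}
Apply σ_{price >= 14}; surviving tuples: {(Ada, 15, 40), (Cal, 16, 22), (Cal, 23, 31), (Eve, 14, 20), (Fay, 16, 23), (Ned, 31, 16), (Wes, 35, 7), (Wes, 38, 21)}
Union: {(Bo, 13, 38), (Mo, 10, 28)} with {(Ada, 15, 40), (Cal, 16, 22), (Cal, 23, 31), (Eve, 14, 20), (Fay, 16, 23), (Ned, 31, 16), (Wes, 35, 7), (Wes, 38, 21)} → {(Ada, 15, 40), (Bo, 13, 38), (Cal, 16, 22), (Cal, 23, 31), (Eve, 14, 20), (Fay, 16, 23), (Mo, 10, 28), (Ned, 31, 16), (Wes, 35, 7), (Wes, 38, 21)}
Keep only column(s) cid, cname: {(16, Ned), (20, Eve), (21, Wes), (22, Cal), (23, Fay), (28, Mo), (31, Cal), (38, Bo), (40, Ada), (7, Wes)}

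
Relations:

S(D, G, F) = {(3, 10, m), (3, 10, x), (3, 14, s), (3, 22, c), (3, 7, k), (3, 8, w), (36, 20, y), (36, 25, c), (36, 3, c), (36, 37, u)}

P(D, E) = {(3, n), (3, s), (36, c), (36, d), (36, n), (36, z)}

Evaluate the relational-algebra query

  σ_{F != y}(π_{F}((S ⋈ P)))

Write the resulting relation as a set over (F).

Joining S and P on D yields {(3, 10, m, n), (3, 10, m, s), (3, 10, x, n), (3, 10, x, s), (3, 14, s, n), (3, 14, s, s), (3, 22, c, n), (3, 22, c, s), (3, 7, k, n), (3, 7, k, s), (3, 8, w, n), (3, 8, w, s), (36, 20, y, c), (36, 20, y, d), (36, 20, y, n), (36, 20, y, z), (36, 25, c, c), (36, 25, c, d), (36, 25, c, n), (36, 25, c, z), (36, 3, c, c), (36, 3, c, d), (36, 3, c, n), (36, 3, c, z), (36, 37, u, c), (36, 37, u, d), (36, 37, u, n), (36, 37, u, z)}.
π[F]: project onto (F) (20 duplicate(s) eliminated) → {c, k, m, s, u, w, x, y}
Apply σ_{F != y}; surviving tuples: {c, k, m, s, u, w, x}

{c, k, m, s, u, w, x}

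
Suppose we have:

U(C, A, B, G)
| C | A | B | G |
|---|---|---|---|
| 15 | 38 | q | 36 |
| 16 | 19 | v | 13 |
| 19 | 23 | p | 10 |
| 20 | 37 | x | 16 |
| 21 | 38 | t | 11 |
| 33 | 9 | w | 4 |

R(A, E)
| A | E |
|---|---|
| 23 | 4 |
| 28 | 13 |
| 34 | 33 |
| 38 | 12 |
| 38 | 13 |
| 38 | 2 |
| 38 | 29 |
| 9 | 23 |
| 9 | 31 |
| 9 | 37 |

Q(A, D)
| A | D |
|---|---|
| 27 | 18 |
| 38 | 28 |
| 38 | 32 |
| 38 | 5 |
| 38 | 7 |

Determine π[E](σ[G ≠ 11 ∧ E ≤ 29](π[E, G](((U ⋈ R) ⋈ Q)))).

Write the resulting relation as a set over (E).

{12, 13, 2, 29}

U ⋈ R (natural join on A): {(15, 38, q, 36, 12), (15, 38, q, 36, 13), (15, 38, q, 36, 2), (15, 38, q, 36, 29), (19, 23, p, 10, 4), (21, 38, t, 11, 12), (21, 38, t, 11, 13), (21, 38, t, 11, 2), (21, 38, t, 11, 29), (33, 9, w, 4, 23), (33, 9, w, 4, 31), (33, 9, w, 4, 37)}
(U ⋈ R) ⋈ Q (natural join on A): {(15, 38, q, 36, 12, 28), (15, 38, q, 36, 12, 32), (15, 38, q, 36, 12, 5), (15, 38, q, 36, 12, 7), (15, 38, q, 36, 13, 28), (15, 38, q, 36, 13, 32), (15, 38, q, 36, 13, 5), (15, 38, q, 36, 13, 7), (15, 38, q, 36, 2, 28), (15, 38, q, 36, 2, 32), (15, 38, q, 36, 2, 5), (15, 38, q, 36, 2, 7), (15, 38, q, 36, 29, 28), (15, 38, q, 36, 29, 32), (15, 38, q, 36, 29, 5), (15, 38, q, 36, 29, 7), (21, 38, t, 11, 12, 28), (21, 38, t, 11, 12, 32), (21, 38, t, 11, 12, 5), (21, 38, t, 11, 12, 7), (21, 38, t, 11, 13, 28), (21, 38, t, 11, 13, 32), (21, 38, t, 11, 13, 5), (21, 38, t, 11, 13, 7), (21, 38, t, 11, 2, 28), (21, 38, t, 11, 2, 32), (21, 38, t, 11, 2, 5), (21, 38, t, 11, 2, 7), (21, 38, t, 11, 29, 28), (21, 38, t, 11, 29, 32), (21, 38, t, 11, 29, 5), (21, 38, t, 11, 29, 7)}
π_{E, G} gives {(12, 11), (12, 36), (13, 11), (13, 36), (2, 11), (2, 36), (29, 11), (29, 36)} (24 duplicate(s) eliminated).
Filtering on G ≠ 11 ∧ E ≤ 29 leaves {(12, 36), (13, 36), (2, 36), (29, 36)}.
π_{E} gives {12, 13, 2, 29}.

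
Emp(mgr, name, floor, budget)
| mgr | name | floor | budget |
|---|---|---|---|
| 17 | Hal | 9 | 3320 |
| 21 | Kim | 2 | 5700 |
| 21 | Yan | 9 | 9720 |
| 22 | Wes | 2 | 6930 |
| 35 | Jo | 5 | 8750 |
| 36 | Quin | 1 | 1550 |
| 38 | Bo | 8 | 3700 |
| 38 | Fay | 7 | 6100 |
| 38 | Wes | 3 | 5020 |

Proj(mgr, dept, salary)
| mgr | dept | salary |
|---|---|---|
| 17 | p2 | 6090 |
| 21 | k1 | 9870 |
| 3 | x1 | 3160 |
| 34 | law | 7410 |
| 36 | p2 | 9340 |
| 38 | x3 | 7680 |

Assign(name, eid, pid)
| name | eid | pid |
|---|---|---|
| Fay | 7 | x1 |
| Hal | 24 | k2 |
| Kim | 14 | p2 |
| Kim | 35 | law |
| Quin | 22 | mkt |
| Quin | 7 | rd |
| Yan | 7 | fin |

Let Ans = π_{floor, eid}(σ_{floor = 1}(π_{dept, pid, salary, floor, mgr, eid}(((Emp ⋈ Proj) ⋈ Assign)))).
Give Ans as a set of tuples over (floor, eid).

Joining Emp and Proj on mgr yields {(17, Hal, 9, 3320, p2, 6090), (21, Kim, 2, 5700, k1, 9870), (21, Yan, 9, 9720, k1, 9870), (36, Quin, 1, 1550, p2, 9340), (38, Bo, 8, 3700, x3, 7680), (38, Fay, 7, 6100, x3, 7680), (38, Wes, 3, 5020, x3, 7680)}.
Joining (Emp ⋈ Proj) and Assign on name yields {(17, Hal, 9, 3320, p2, 6090, 24, k2), (21, Kim, 2, 5700, k1, 9870, 14, p2), (21, Kim, 2, 5700, k1, 9870, 35, law), (21, Yan, 9, 9720, k1, 9870, 7, fin), (36, Quin, 1, 1550, p2, 9340, 22, mkt), (36, Quin, 1, 1550, p2, 9340, 7, rd), (38, Fay, 7, 6100, x3, 7680, 7, x1)}.
π_{dept, pid, salary, floor, mgr, eid} gives {(k1, fin, 9870, 9, 21, 7), (k1, law, 9870, 2, 21, 35), (k1, p2, 9870, 2, 21, 14), (p2, k2, 6090, 9, 17, 24), (p2, mkt, 9340, 1, 36, 22), (p2, rd, 9340, 1, 36, 7), (x3, x1, 7680, 7, 38, 7)}.
Selection floor = 1: {(p2, mkt, 9340, 1, 36, 22), (p2, rd, 9340, 1, 36, 7)}
π_{floor, eid} gives {(1, 22), (1, 7)}.

{(1, 22), (1, 7)}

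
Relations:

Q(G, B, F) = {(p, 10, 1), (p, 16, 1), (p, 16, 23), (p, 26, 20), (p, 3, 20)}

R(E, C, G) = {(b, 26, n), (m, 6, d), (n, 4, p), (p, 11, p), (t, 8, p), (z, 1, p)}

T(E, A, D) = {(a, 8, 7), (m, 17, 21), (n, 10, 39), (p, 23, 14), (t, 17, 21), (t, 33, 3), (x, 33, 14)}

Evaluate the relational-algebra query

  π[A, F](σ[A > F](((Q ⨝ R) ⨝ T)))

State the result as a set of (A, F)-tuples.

{(10, 1), (17, 1), (23, 1), (23, 20), (33, 1), (33, 20), (33, 23)}

Natural join on G: {(p, 10, 1, n, 4), (p, 10, 1, p, 11), (p, 10, 1, t, 8), (p, 10, 1, z, 1), (p, 16, 1, n, 4), (p, 16, 1, p, 11), (p, 16, 1, t, 8), (p, 16, 1, z, 1), (p, 16, 23, n, 4), (p, 16, 23, p, 11), (p, 16, 23, t, 8), (p, 16, 23, z, 1), (p, 26, 20, n, 4), (p, 26, 20, p, 11), (p, 26, 20, t, 8), (p, 26, 20, z, 1), (p, 3, 20, n, 4), (p, 3, 20, p, 11), (p, 3, 20, t, 8), (p, 3, 20, z, 1)}
Natural join on E: {(p, 10, 1, n, 4, 10, 39), (p, 10, 1, p, 11, 23, 14), (p, 10, 1, t, 8, 17, 21), (p, 10, 1, t, 8, 33, 3), (p, 16, 1, n, 4, 10, 39), (p, 16, 1, p, 11, 23, 14), (p, 16, 1, t, 8, 17, 21), (p, 16, 1, t, 8, 33, 3), (p, 16, 23, n, 4, 10, 39), (p, 16, 23, p, 11, 23, 14), (p, 16, 23, t, 8, 17, 21), (p, 16, 23, t, 8, 33, 3), (p, 26, 20, n, 4, 10, 39), (p, 26, 20, p, 11, 23, 14), (p, 26, 20, t, 8, 17, 21), (p, 26, 20, t, 8, 33, 3), (p, 3, 20, n, 4, 10, 39), (p, 3, 20, p, 11, 23, 14), (p, 3, 20, t, 8, 17, 21), (p, 3, 20, t, 8, 33, 3)}
σ[A > F]: keep tuples satisfying A > F → {(p, 10, 1, n, 4, 10, 39), (p, 10, 1, p, 11, 23, 14), (p, 10, 1, t, 8, 17, 21), (p, 10, 1, t, 8, 33, 3), (p, 16, 1, n, 4, 10, 39), (p, 16, 1, p, 11, 23, 14), (p, 16, 1, t, 8, 17, 21), (p, 16, 1, t, 8, 33, 3), (p, 16, 23, t, 8, 33, 3), (p, 26, 20, p, 11, 23, 14), (p, 26, 20, t, 8, 33, 3), (p, 3, 20, p, 11, 23, 14), (p, 3, 20, t, 8, 33, 3)}
Projecting to A, F (6 duplicate(s) eliminated): {(10, 1), (17, 1), (23, 1), (23, 20), (33, 1), (33, 20), (33, 23)}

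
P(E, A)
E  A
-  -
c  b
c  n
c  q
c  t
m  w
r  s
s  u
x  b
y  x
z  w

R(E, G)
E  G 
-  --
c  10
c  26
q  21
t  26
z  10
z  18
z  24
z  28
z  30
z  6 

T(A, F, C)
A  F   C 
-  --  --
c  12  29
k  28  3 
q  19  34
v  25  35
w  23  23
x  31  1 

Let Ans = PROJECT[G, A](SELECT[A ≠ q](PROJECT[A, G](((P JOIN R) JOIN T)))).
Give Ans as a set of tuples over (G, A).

{(10, w), (18, w), (24, w), (28, w), (30, w), (6, w)}

Joining P and R on E yields {(c, b, 10), (c, b, 26), (c, n, 10), (c, n, 26), (c, q, 10), (c, q, 26), (c, t, 10), (c, t, 26), (z, w, 10), (z, w, 18), (z, w, 24), (z, w, 28), (z, w, 30), (z, w, 6)}.
Joining (P JOIN R) and T on A yields {(c, q, 10, 19, 34), (c, q, 26, 19, 34), (z, w, 10, 23, 23), (z, w, 18, 23, 23), (z, w, 24, 23, 23), (z, w, 28, 23, 23), (z, w, 30, 23, 23), (z, w, 6, 23, 23)}.
π[A, G]: project onto (A, G) → {(q, 10), (q, 26), (w, 10), (w, 18), (w, 24), (w, 28), (w, 30), (w, 6)}
Filtering on A ≠ q leaves {(w, 10), (w, 18), (w, 24), (w, 28), (w, 30), (w, 6)}.
π[G, A]: project onto (G, A) → {(10, w), (18, w), (24, w), (28, w), (30, w), (6, w)}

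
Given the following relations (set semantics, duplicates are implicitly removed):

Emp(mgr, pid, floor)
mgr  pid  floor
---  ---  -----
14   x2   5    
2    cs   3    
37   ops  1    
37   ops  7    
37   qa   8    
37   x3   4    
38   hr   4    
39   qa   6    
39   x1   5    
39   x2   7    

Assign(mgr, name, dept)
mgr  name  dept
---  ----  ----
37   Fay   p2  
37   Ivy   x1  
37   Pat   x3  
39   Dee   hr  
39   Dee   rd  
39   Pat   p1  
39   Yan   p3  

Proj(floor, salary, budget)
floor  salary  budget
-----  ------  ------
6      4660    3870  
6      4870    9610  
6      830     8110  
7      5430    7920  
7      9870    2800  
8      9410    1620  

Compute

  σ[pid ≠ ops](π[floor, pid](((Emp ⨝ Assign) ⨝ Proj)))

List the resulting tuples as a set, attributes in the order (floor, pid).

{(6, qa), (7, x2), (8, qa)}

Joining Emp and Assign on mgr yields {(37, ops, 1, Fay, p2), (37, ops, 1, Ivy, x1), (37, ops, 1, Pat, x3), (37, ops, 7, Fay, p2), (37, ops, 7, Ivy, x1), (37, ops, 7, Pat, x3), (37, qa, 8, Fay, p2), (37, qa, 8, Ivy, x1), (37, qa, 8, Pat, x3), (37, x3, 4, Fay, p2), (37, x3, 4, Ivy, x1), (37, x3, 4, Pat, x3), (39, qa, 6, Dee, hr), (39, qa, 6, Dee, rd), (39, qa, 6, Pat, p1), (39, qa, 6, Yan, p3), (39, x1, 5, Dee, hr), (39, x1, 5, Dee, rd), (39, x1, 5, Pat, p1), (39, x1, 5, Yan, p3), (39, x2, 7, Dee, hr), (39, x2, 7, Dee, rd), (39, x2, 7, Pat, p1), (39, x2, 7, Yan, p3)}.
Joining (Emp ⨝ Assign) and Proj on floor yields {(37, ops, 7, Fay, p2, 5430, 7920), (37, ops, 7, Fay, p2, 9870, 2800), (37, ops, 7, Ivy, x1, 5430, 7920), (37, ops, 7, Ivy, x1, 9870, 2800), (37, ops, 7, Pat, x3, 5430, 7920), (37, ops, 7, Pat, x3, 9870, 2800), (37, qa, 8, Fay, p2, 9410, 1620), (37, qa, 8, Ivy, x1, 9410, 1620), (37, qa, 8, Pat, x3, 9410, 1620), (39, qa, 6, Dee, hr, 4660, 3870), (39, qa, 6, Dee, hr, 4870, 9610), (39, qa, 6, Dee, hr, 830, 8110), (39, qa, 6, Dee, rd, 4660, 3870), (39, qa, 6, Dee, rd, 4870, 9610), (39, qa, 6, Dee, rd, 830, 8110), (39, qa, 6, Pat, p1, 4660, 3870), (39, qa, 6, Pat, p1, 4870, 9610), (39, qa, 6, Pat, p1, 830, 8110), (39, qa, 6, Yan, p3, 4660, 3870), (39, qa, 6, Yan, p3, 4870, 9610), (39, qa, 6, Yan, p3, 830, 8110), (39, x2, 7, Dee, hr, 5430, 7920), (39, x2, 7, Dee, hr, 9870, 2800), (39, x2, 7, Dee, rd, 5430, 7920), (39, x2, 7, Dee, rd, 9870, 2800), (39, x2, 7, Pat, p1, 5430, 7920), (39, x2, 7, Pat, p1, 9870, 2800), (39, x2, 7, Yan, p3, 5430, 7920), (39, x2, 7, Yan, p3, 9870, 2800)}.
Keep only column(s) floor, pid (25 duplicate(s) eliminated): {(6, qa), (7, ops), (7, x2), (8, qa)}
Filtering on pid ≠ ops leaves {(6, qa), (7, x2), (8, qa)}.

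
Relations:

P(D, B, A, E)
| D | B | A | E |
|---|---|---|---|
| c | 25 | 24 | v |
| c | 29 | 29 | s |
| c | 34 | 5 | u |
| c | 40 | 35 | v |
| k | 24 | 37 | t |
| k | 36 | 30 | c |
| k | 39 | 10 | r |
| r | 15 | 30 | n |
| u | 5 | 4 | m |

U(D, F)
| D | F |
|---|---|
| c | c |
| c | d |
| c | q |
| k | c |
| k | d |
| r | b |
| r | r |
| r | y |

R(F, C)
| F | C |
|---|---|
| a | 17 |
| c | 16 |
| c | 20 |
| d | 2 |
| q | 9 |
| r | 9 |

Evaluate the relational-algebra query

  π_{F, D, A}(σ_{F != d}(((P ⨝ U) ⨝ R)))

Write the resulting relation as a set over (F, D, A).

P ⋈ U (natural join on D): {(c, 25, 24, v, c), (c, 25, 24, v, d), (c, 25, 24, v, q), (c, 29, 29, s, c), (c, 29, 29, s, d), (c, 29, 29, s, q), (c, 34, 5, u, c), (c, 34, 5, u, d), (c, 34, 5, u, q), (c, 40, 35, v, c), (c, 40, 35, v, d), (c, 40, 35, v, q), (k, 24, 37, t, c), (k, 24, 37, t, d), (k, 36, 30, c, c), (k, 36, 30, c, d), (k, 39, 10, r, c), (k, 39, 10, r, d), (r, 15, 30, n, b), (r, 15, 30, n, r), (r, 15, 30, n, y)}
(P ⨝ U) ⋈ R (natural join on F): {(c, 25, 24, v, c, 16), (c, 25, 24, v, c, 20), (c, 25, 24, v, d, 2), (c, 25, 24, v, q, 9), (c, 29, 29, s, c, 16), (c, 29, 29, s, c, 20), (c, 29, 29, s, d, 2), (c, 29, 29, s, q, 9), (c, 34, 5, u, c, 16), (c, 34, 5, u, c, 20), (c, 34, 5, u, d, 2), (c, 34, 5, u, q, 9), (c, 40, 35, v, c, 16), (c, 40, 35, v, c, 20), (c, 40, 35, v, d, 2), (c, 40, 35, v, q, 9), (k, 24, 37, t, c, 16), (k, 24, 37, t, c, 20), (k, 24, 37, t, d, 2), (k, 36, 30, c, c, 16), (k, 36, 30, c, c, 20), (k, 36, 30, c, d, 2), (k, 39, 10, r, c, 16), (k, 39, 10, r, c, 20), (k, 39, 10, r, d, 2), (r, 15, 30, n, r, 9)}
Apply σ_{F != d}; surviving tuples: {(c, 25, 24, v, c, 16), (c, 25, 24, v, c, 20), (c, 25, 24, v, q, 9), (c, 29, 29, s, c, 16), (c, 29, 29, s, c, 20), (c, 29, 29, s, q, 9), (c, 34, 5, u, c, 16), (c, 34, 5, u, c, 20), (c, 34, 5, u, q, 9), (c, 40, 35, v, c, 16), (c, 40, 35, v, c, 20), (c, 40, 35, v, q, 9), (k, 24, 37, t, c, 16), (k, 24, 37, t, c, 20), (k, 36, 30, c, c, 16), (k, 36, 30, c, c, 20), (k, 39, 10, r, c, 16), (k, 39, 10, r, c, 20), (r, 15, 30, n, r, 9)}
Projecting to F, D, A (7 duplicate(s) eliminated): {(c, c, 24), (c, c, 29), (c, c, 35), (c, c, 5), (c, k, 10), (c, k, 30), (c, k, 37), (q, c, 24), (q, c, 29), (q, c, 35), (q, c, 5), (r, r, 30)}

{(c, c, 24), (c, c, 29), (c, c, 35), (c, c, 5), (c, k, 10), (c, k, 30), (c, k, 37), (q, c, 24), (q, c, 29), (q, c, 35), (q, c, 5), (r, r, 30)}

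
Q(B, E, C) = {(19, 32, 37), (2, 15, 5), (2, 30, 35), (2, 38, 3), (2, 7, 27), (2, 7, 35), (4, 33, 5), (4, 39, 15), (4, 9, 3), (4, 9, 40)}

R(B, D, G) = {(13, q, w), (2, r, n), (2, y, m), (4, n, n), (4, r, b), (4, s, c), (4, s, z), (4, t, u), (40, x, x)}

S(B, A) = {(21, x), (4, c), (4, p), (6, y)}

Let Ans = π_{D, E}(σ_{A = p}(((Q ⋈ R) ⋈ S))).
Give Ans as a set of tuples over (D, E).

{(n, 33), (n, 39), (n, 9), (r, 33), (r, 39), (r, 9), (s, 33), (s, 39), (s, 9), (t, 33), (t, 39), (t, 9)}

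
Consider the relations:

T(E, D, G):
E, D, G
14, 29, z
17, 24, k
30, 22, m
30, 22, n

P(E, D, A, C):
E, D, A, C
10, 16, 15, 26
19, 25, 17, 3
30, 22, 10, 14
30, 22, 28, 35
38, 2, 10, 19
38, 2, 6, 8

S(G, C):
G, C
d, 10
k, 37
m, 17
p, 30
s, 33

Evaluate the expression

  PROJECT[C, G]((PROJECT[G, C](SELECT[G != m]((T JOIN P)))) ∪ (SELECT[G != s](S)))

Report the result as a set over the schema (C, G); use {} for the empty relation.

{(10, d), (14, n), (17, m), (30, p), (35, n), (37, k)}

Joining T and P on E, D yields {(30, 22, m, 10, 14), (30, 22, m, 28, 35), (30, 22, n, 10, 14), (30, 22, n, 28, 35)}.
Selection G != m: {(30, 22, n, 10, 14), (30, 22, n, 28, 35)}
π[G, C]: project onto (G, C) → {(n, 14), (n, 35)}
Selection G != s: {(d, 10), (k, 37), (m, 17), (p, 30)}
Taking the union: {(d, 10), (k, 37), (m, 17), (n, 14), (n, 35), (p, 30)}
π[C, G]: project onto (C, G) → {(10, d), (14, n), (17, m), (30, p), (35, n), (37, k)}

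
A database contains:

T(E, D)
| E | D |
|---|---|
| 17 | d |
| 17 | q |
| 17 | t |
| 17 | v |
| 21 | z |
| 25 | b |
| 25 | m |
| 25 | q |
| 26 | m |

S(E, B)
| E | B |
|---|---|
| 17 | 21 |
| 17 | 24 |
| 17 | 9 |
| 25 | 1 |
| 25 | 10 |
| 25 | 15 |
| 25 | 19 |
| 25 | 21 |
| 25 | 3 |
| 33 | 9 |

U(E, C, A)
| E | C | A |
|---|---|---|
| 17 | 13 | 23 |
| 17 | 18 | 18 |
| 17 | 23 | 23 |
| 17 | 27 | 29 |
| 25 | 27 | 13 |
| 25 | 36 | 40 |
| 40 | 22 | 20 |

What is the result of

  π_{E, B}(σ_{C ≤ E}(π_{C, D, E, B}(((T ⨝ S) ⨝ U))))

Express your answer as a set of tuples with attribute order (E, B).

T ⋈ S (natural join on E): {(17, d, 21), (17, d, 24), (17, d, 9), (17, q, 21), (17, q, 24), (17, q, 9), (17, t, 21), (17, t, 24), (17, t, 9), (17, v, 21), (17, v, 24), (17, v, 9), (25, b, 1), (25, b, 10), (25, b, 15), (25, b, 19), (25, b, 21), (25, b, 3), (25, m, 1), (25, m, 10), (25, m, 15), (25, m, 19), (25, m, 21), (25, m, 3), (25, q, 1), (25, q, 10), (25, q, 15), (25, q, 19), (25, q, 21), (25, q, 3)}
(T ⨝ S) ⋈ U (natural join on E): {(17, d, 21, 13, 23), (17, d, 21, 18, 18), (17, d, 21, 23, 23), (17, d, 21, 27, 29), (17, d, 24, 13, 23), (17, d, 24, 18, 18), (17, d, 24, 23, 23), (17, d, 24, 27, 29), (17, d, 9, 13, 23), (17, d, 9, 18, 18), (17, d, 9, 23, 23), (17, d, 9, 27, 29), (17, q, 21, 13, 23), (17, q, 21, 18, 18), (17, q, 21, 23, 23), (17, q, 21, 27, 29), (17, q, 24, 13, 23), (17, q, 24, 18, 18), (17, q, 24, 23, 23), (17, q, 24, 27, 29), (17, q, 9, 13, 23), (17, q, 9, 18, 18), (17, q, 9, 23, 23), (17, q, 9, 27, 29), (17, t, 21, 13, 23), (17, t, 21, 18, 18), (17, t, 21, 23, 23), (17, t, 21, 27, 29), (17, t, 24, 13, 23), (17, t, 24, 18, 18), (17, t, 24, 23, 23), (17, t, 24, 27, 29), (17, t, 9, 13, 23), (17, t, 9, 18, 18), (17, t, 9, 23, 23), (17, t, 9, 27, 29), (17, v, 21, 13, 23), (17, v, 21, 18, 18), (17, v, 21, 23, 23), (17, v, 21, 27, 29), (17, v, 24, 13, 23), (17, v, 24, 18, 18), (17, v, 24, 23, 23), (17, v, 24, 27, 29), (17, v, 9, 13, 23), (17, v, 9, 18, 18), (17, v, 9, 23, 23), (17, v, 9, 27, 29), (25, b, 1, 27, 13), (25, b, 1, 36, 40), (25, b, 10, 27, 13), (25, b, 10, 36, 40), (25, b, 15, 27, 13), (25, b, 15, 36, 40), (25, b, 19, 27, 13), (25, b, 19, 36, 40), (25, b, 21, 27, 13), (25, b, 21, 36, 40), (25, b, 3, 27, 13), (25, b, 3, 36, 40), (25, m, 1, 27, 13), (25, m, 1, 36, 40), (25, m, 10, 27, 13), (25, m, 10, 36, 40), (25, m, 15, 27, 13), (25, m, 15, 36, 40), (25, m, 19, 27, 13), (25, m, 19, 36, 40), (25, m, 21, 27, 13), (25, m, 21, 36, 40), (25, m, 3, 27, 13), (25, m, 3, 36, 40), (25, q, 1, 27, 13), (25, q, 1, 36, 40), (25, q, 10, 27, 13), (25, q, 10, 36, 40), (25, q, 15, 27, 13), (25, q, 15, 36, 40), (25, q, 19, 27, 13), (25, q, 19, 36, 40), (25, q, 21, 27, 13), (25, q, 21, 36, 40), (25, q, 3, 27, 13), (25, q, 3, 36, 40)}
π_{C, D, E, B} gives {(13, d, 17, 21), (13, d, 17, 24), (13, d, 17, 9), (13, q, 17, 21), (13, q, 17, 24), (13, q, 17, 9), (13, t, 17, 21), (13, t, 17, 24), (13, t, 17, 9), (13, v, 17, 21), (13, v, 17, 24), (13, v, 17, 9), (18, d, 17, 21), (18, d, 17, 24), (18, d, 17, 9), (18, q, 17, 21), (18, q, 17, 24), (18, q, 17, 9), (18, t, 17, 21), (18, t, 17, 24), (18, t, 17, 9), (18, v, 17, 21), (18, v, 17, 24), (18, v, 17, 9), (23, d, 17, 21), (23, d, 17, 24), (23, d, 17, 9), (23, q, 17, 21), (23, q, 17, 24), (23, q, 17, 9), (23, t, 17, 21), (23, t, 17, 24), (23, t, 17, 9), (23, v, 17, 21), (23, v, 17, 24), (23, v, 17, 9), (27, b, 25, 1), (27, b, 25, 10), (27, b, 25, 15), (27, b, 25, 19), (27, b, 25, 21), (27, b, 25, 3), (27, d, 17, 21), (27, d, 17, 24), (27, d, 17, 9), (27, m, 25, 1), (27, m, 25, 10), (27, m, 25, 15), (27, m, 25, 19), (27, m, 25, 21), (27, m, 25, 3), (27, q, 17, 21), (27, q, 17, 24), (27, q, 17, 9), (27, q, 25, 1), (27, q, 25, 10), (27, q, 25, 15), (27, q, 25, 19), (27, q, 25, 21), (27, q, 25, 3), (27, t, 17, 21), (27, t, 17, 24), (27, t, 17, 9), (27, v, 17, 21), (27, v, 17, 24), (27, v, 17, 9), (36, b, 25, 1), (36, b, 25, 10), (36, b, 25, 15), (36, b, 25, 19), (36, b, 25, 21), (36, b, 25, 3), (36, m, 25, 1), (36, m, 25, 10), (36, m, 25, 15), (36, m, 25, 19), (36, m, 25, 21), (36, m, 25, 3), (36, q, 25, 1), (36, q, 25, 10), (36, q, 25, 15), (36, q, 25, 19), (36, q, 25, 21), (36, q, 25, 3)}.
Selection C ≤ E: {(13, d, 17, 21), (13, d, 17, 24), (13, d, 17, 9), (13, q, 17, 21), (13, q, 17, 24), (13, q, 17, 9), (13, t, 17, 21), (13, t, 17, 24), (13, t, 17, 9), (13, v, 17, 21), (13, v, 17, 24), (13, v, 17, 9)}
π_{E, B} gives {(17, 21), (17, 24), (17, 9)} (9 duplicate(s) eliminated).

{(17, 21), (17, 24), (17, 9)}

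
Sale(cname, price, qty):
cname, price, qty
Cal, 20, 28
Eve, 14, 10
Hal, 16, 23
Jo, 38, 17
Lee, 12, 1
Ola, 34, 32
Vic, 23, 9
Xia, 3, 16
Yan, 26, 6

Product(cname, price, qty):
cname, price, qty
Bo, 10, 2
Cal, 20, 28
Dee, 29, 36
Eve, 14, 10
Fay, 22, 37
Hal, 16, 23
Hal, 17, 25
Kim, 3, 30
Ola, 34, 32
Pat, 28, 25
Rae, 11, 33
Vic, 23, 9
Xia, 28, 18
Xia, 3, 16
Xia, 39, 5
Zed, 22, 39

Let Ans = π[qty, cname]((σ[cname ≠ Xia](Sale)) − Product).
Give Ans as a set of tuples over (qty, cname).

{(1, Lee), (17, Jo), (6, Yan)}

Selection cname ≠ Xia: {(Cal, 20, 28), (Eve, 14, 10), (Hal, 16, 23), (Jo, 38, 17), (Lee, 12, 1), (Ola, 34, 32), (Vic, 23, 9), (Yan, 26, 6)}
Set difference of the two operands is {(Jo, 38, 17), (Lee, 12, 1), (Yan, 26, 6)}.
π_{qty, cname} gives {(1, Lee), (17, Jo), (6, Yan)}.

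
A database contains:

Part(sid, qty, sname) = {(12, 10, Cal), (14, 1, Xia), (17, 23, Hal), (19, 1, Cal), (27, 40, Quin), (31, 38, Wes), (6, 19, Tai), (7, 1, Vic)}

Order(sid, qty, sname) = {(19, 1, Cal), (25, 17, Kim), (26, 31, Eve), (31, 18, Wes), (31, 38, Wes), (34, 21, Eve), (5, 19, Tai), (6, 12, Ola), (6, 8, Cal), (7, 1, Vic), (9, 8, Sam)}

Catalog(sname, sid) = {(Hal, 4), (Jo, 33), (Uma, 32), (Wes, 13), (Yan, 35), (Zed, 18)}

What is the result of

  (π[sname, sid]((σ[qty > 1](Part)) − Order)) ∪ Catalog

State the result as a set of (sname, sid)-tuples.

{(Cal, 12), (Hal, 17), (Hal, 4), (Jo, 33), (Quin, 27), (Tai, 6), (Uma, 32), (Wes, 13), (Yan, 35), (Zed, 18)}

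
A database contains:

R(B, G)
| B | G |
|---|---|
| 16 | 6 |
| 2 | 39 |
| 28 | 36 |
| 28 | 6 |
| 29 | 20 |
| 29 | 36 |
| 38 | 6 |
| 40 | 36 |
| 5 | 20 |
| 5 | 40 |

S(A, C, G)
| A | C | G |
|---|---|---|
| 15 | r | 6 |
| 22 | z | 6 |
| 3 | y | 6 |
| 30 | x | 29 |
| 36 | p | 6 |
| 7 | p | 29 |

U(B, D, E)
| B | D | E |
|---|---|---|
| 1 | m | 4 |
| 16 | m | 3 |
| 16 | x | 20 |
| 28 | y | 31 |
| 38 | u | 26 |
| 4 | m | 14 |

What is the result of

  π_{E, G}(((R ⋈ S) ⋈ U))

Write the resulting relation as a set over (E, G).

Natural join on G: {(16, 6, 15, r), (16, 6, 22, z), (16, 6, 3, y), (16, 6, 36, p), (28, 6, 15, r), (28, 6, 22, z), (28, 6, 3, y), (28, 6, 36, p), (38, 6, 15, r), (38, 6, 22, z), (38, 6, 3, y), (38, 6, 36, p)}
Natural join on B: {(16, 6, 15, r, m, 3), (16, 6, 15, r, x, 20), (16, 6, 22, z, m, 3), (16, 6, 22, z, x, 20), (16, 6, 3, y, m, 3), (16, 6, 3, y, x, 20), (16, 6, 36, p, m, 3), (16, 6, 36, p, x, 20), (28, 6, 15, r, y, 31), (28, 6, 22, z, y, 31), (28, 6, 3, y, y, 31), (28, 6, 36, p, y, 31), (38, 6, 15, r, u, 26), (38, 6, 22, z, u, 26), (38, 6, 3, y, u, 26), (38, 6, 36, p, u, 26)}
Projecting to E, G (12 duplicate(s) eliminated): {(20, 6), (26, 6), (3, 6), (31, 6)}

{(20, 6), (26, 6), (3, 6), (31, 6)}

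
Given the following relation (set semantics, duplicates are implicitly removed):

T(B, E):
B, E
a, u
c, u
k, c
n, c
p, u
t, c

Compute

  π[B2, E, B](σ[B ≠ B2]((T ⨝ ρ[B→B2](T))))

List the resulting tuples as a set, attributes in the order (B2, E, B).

{(a, u, c), (a, u, p), (c, u, a), (c, u, p), (k, c, n), (k, c, t), (n, c, k), (n, c, t), (p, u, a), (p, u, c), (t, c, k), (t, c, n)}

ρ[B→B2]: schema becomes (B2, E); tuples unchanged.
Joining T and ρ[B→B2](T) on E yields {(a, u, a), (a, u, c), (a, u, p), (c, u, a), (c, u, c), (c, u, p), (k, c, k), (k, c, n), (k, c, t), (n, c, k), (n, c, n), (n, c, t), (p, u, a), (p, u, c), (p, u, p), (t, c, k), (t, c, n), (t, c, t)}.
Selection B ≠ B2: {(a, u, c), (a, u, p), (c, u, a), (c, u, p), (k, c, n), (k, c, t), (n, c, k), (n, c, t), (p, u, a), (p, u, c), (t, c, k), (t, c, n)}
Projecting to B2, E, B: {(a, u, c), (a, u, p), (c, u, a), (c, u, p), (k, c, n), (k, c, t), (n, c, k), (n, c, t), (p, u, a), (p, u, c), (t, c, k), (t, c, n)}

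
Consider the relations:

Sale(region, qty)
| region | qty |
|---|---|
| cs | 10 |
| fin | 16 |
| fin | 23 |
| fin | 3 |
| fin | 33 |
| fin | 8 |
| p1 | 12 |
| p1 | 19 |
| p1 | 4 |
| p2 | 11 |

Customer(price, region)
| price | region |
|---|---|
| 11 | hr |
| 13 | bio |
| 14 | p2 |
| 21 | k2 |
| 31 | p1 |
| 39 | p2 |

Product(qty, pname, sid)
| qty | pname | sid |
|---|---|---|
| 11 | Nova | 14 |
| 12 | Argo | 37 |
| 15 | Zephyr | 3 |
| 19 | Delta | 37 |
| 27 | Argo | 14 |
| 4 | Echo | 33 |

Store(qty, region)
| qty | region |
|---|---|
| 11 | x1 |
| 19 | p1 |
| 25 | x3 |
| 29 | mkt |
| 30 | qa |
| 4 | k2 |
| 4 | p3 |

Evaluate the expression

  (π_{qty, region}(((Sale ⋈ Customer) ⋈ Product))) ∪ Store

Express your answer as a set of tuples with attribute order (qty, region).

Sale ⋈ Customer (natural join on region): {(p1, 12, 31), (p1, 19, 31), (p1, 4, 31), (p2, 11, 14), (p2, 11, 39)}
(Sale ⋈ Customer) ⋈ Product (natural join on qty): {(p1, 12, 31, Argo, 37), (p1, 19, 31, Delta, 37), (p1, 4, 31, Echo, 33), (p2, 11, 14, Nova, 14), (p2, 11, 39, Nova, 14)}
Keep only column(s) qty, region (1 duplicate(s) eliminated): {(11, p2), (12, p1), (19, p1), (4, p1)}
Set union of the two operands is {(11, p2), (11, x1), (12, p1), (19, p1), (25, x3), (29, mkt), (30, qa), (4, k2), (4, p1), (4, p3)}.

{(11, p2), (11, x1), (12, p1), (19, p1), (25, x3), (29, mkt), (30, qa), (4, k2), (4, p1), (4, p3)}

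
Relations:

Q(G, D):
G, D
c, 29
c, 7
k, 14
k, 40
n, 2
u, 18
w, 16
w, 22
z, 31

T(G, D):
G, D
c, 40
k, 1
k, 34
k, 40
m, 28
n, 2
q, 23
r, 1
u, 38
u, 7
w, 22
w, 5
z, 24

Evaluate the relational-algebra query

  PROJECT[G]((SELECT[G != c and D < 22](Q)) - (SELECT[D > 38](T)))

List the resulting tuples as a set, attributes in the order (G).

Apply σ_{G != c and D < 22}; surviving tuples: {(k, 14), (n, 2), (u, 18), (w, 16)}
Apply σ_{D > 38}; surviving tuples: {(c, 40), (k, 40)}
Taking the difference: {(k, 14), (n, 2), (u, 18), (w, 16)}
Keep only column(s) G: {k, n, u, w}

{k, n, u, w}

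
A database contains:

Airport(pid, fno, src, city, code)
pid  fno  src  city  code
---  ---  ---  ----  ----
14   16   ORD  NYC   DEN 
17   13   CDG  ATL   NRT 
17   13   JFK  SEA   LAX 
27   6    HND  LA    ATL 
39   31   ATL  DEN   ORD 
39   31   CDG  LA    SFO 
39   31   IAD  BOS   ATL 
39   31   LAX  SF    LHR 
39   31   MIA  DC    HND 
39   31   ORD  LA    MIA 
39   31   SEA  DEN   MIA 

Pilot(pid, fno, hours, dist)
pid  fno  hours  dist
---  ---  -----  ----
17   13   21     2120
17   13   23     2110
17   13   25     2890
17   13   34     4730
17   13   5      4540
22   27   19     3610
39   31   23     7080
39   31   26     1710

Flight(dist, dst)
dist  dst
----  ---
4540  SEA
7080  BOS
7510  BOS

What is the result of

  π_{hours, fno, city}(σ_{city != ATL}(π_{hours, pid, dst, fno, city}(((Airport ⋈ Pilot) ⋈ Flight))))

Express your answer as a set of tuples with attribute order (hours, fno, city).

Joining Airport and Pilot on pid, fno yields {(17, 13, CDG, ATL, NRT, 21, 2120), (17, 13, CDG, ATL, NRT, 23, 2110), (17, 13, CDG, ATL, NRT, 25, 2890), (17, 13, CDG, ATL, NRT, 34, 4730), (17, 13, CDG, ATL, NRT, 5, 4540), (17, 13, JFK, SEA, LAX, 21, 2120), (17, 13, JFK, SEA, LAX, 23, 2110), (17, 13, JFK, SEA, LAX, 25, 2890), (17, 13, JFK, SEA, LAX, 34, 4730), (17, 13, JFK, SEA, LAX, 5, 4540), (39, 31, ATL, DEN, ORD, 23, 7080), (39, 31, ATL, DEN, ORD, 26, 1710), (39, 31, CDG, LA, SFO, 23, 7080), (39, 31, CDG, LA, SFO, 26, 1710), (39, 31, IAD, BOS, ATL, 23, 7080), (39, 31, IAD, BOS, ATL, 26, 1710), (39, 31, LAX, SF, LHR, 23, 7080), (39, 31, LAX, SF, LHR, 26, 1710), (39, 31, MIA, DC, HND, 23, 7080), (39, 31, MIA, DC, HND, 26, 1710), (39, 31, ORD, LA, MIA, 23, 7080), (39, 31, ORD, LA, MIA, 26, 1710), (39, 31, SEA, DEN, MIA, 23, 7080), (39, 31, SEA, DEN, MIA, 26, 1710)}.
Joining (Airport ⋈ Pilot) and Flight on dist yields {(17, 13, CDG, ATL, NRT, 5, 4540, SEA), (17, 13, JFK, SEA, LAX, 5, 4540, SEA), (39, 31, ATL, DEN, ORD, 23, 7080, BOS), (39, 31, CDG, LA, SFO, 23, 7080, BOS), (39, 31, IAD, BOS, ATL, 23, 7080, BOS), (39, 31, LAX, SF, LHR, 23, 7080, BOS), (39, 31, MIA, DC, HND, 23, 7080, BOS), (39, 31, ORD, LA, MIA, 23, 7080, BOS), (39, 31, SEA, DEN, MIA, 23, 7080, BOS)}.
Projecting to hours, pid, dst, fno, city (2 duplicate(s) eliminated): {(23, 39, BOS, 31, BOS), (23, 39, BOS, 31, DC), (23, 39, BOS, 31, DEN), (23, 39, BOS, 31, LA), (23, 39, BOS, 31, SF), (5, 17, SEA, 13, ATL), (5, 17, SEA, 13, SEA)}
Selection city != ATL: {(23, 39, BOS, 31, BOS), (23, 39, BOS, 31, DC), (23, 39, BOS, 31, DEN), (23, 39, BOS, 31, LA), (23, 39, BOS, 31, SF), (5, 17, SEA, 13, SEA)}
Projecting to hours, fno, city: {(23, 31, BOS), (23, 31, DC), (23, 31, DEN), (23, 31, LA), (23, 31, SF), (5, 13, SEA)}

{(23, 31, BOS), (23, 31, DC), (23, 31, DEN), (23, 31, LA), (23, 31, SF), (5, 13, SEA)}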